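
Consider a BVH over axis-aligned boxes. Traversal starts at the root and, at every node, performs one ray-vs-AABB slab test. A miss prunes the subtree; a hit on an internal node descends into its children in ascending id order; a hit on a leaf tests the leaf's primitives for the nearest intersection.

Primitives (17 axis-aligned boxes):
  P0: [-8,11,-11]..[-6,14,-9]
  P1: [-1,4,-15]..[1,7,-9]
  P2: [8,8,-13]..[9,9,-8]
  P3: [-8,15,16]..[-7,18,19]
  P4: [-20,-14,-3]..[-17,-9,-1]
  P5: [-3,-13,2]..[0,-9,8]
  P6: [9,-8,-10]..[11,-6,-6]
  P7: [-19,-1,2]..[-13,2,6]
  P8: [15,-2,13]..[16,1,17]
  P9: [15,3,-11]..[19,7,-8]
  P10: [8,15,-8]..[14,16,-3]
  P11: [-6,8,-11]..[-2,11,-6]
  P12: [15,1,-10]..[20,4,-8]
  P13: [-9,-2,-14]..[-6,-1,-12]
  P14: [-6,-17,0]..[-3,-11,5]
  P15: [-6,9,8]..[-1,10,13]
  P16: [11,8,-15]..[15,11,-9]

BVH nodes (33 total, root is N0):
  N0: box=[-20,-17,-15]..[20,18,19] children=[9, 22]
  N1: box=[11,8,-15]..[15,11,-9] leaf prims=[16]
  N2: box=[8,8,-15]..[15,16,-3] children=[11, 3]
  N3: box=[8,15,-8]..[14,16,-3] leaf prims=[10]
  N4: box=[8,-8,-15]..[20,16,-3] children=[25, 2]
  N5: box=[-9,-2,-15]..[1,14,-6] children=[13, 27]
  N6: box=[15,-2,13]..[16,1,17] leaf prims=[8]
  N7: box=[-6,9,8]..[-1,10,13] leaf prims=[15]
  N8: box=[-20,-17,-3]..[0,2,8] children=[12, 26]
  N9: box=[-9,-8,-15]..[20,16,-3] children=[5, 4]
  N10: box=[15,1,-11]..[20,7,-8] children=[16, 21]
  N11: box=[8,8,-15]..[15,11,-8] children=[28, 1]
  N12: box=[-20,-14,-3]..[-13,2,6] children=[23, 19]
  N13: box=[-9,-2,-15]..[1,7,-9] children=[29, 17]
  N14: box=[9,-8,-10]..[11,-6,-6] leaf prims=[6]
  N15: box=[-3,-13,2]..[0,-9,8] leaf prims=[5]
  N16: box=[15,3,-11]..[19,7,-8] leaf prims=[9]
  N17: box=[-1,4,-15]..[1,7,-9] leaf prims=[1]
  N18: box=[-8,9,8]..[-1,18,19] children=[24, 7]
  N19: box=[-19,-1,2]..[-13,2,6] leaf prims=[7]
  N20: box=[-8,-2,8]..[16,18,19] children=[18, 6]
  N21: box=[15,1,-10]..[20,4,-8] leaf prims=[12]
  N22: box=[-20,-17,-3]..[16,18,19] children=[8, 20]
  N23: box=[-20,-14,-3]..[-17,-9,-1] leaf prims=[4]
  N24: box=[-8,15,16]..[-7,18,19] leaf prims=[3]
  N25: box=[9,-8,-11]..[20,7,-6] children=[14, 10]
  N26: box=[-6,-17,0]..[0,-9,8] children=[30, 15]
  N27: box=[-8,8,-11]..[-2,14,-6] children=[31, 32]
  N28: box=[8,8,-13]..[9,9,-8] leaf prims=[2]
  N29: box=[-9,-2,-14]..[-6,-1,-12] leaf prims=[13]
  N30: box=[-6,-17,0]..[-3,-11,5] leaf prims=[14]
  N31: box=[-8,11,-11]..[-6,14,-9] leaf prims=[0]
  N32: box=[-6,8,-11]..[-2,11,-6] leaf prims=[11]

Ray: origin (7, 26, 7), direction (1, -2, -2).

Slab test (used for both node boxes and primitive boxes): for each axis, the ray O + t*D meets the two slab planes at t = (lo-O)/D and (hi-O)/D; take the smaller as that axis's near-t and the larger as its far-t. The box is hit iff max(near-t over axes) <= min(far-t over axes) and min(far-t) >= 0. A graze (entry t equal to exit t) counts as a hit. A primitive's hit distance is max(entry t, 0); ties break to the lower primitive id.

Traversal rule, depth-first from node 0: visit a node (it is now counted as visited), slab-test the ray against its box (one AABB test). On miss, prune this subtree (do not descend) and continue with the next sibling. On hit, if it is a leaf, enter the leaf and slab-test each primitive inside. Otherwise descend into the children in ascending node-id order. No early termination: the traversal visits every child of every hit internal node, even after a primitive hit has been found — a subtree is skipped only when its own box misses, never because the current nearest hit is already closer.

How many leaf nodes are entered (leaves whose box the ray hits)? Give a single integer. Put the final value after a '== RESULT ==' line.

Trace the traversal:
N0 x:[-27,13] y:[4,43/2] z:[-6,11] -> hit [4,11], descend [9, 22]
  N9 x:[-16,13] y:[5,17] z:[5,11] -> hit [5,11], descend [4, 5]
    N4 x:[1,13] y:[5,17] z:[5,11] -> hit [5,11], descend [2, 25]
      N2 x:[1,8] y:[5,9] z:[5,11] -> hit [5,8], descend [3, 11]
        N3 x:[1,7] y:[5,11/2] z:[5,15/2] -> hit [5,11/2] leaf, test {P10@t=5}
        N11 x:[1,8] y:[15/2,9] z:[15/2,11] -> hit [15/2,8], descend [1, 28]
          N1 x:[4,8] y:[15/2,9] z:[8,11] -> hit [8,8] leaf, test {P16@t=8}
          N28 x:[1,2] y:[17/2,9] z:[15/2,10] -> miss, prune
      N25 x:[2,13] y:[19/2,17] z:[13/2,9] -> miss, prune
    N5 x:[-16,-6] y:[6,14] z:[13/2,11] -> miss, prune
  N22 x:[-27,9] y:[4,43/2] z:[-6,5] -> hit [4,5], descend [8, 20]
    N8 x:[-27,-7] y:[12,43/2] z:[-1/2,5] -> miss, prune
    N20 x:[-15,9] y:[4,14] z:[-6,-1/2] -> miss, prune

order=[0, 9, 4, 2, 3, 11, 1, 28, 25, 5, 22, 8, 20]  |boxes|=13  |leaves|=2  hit=P10

== RESULT ==
2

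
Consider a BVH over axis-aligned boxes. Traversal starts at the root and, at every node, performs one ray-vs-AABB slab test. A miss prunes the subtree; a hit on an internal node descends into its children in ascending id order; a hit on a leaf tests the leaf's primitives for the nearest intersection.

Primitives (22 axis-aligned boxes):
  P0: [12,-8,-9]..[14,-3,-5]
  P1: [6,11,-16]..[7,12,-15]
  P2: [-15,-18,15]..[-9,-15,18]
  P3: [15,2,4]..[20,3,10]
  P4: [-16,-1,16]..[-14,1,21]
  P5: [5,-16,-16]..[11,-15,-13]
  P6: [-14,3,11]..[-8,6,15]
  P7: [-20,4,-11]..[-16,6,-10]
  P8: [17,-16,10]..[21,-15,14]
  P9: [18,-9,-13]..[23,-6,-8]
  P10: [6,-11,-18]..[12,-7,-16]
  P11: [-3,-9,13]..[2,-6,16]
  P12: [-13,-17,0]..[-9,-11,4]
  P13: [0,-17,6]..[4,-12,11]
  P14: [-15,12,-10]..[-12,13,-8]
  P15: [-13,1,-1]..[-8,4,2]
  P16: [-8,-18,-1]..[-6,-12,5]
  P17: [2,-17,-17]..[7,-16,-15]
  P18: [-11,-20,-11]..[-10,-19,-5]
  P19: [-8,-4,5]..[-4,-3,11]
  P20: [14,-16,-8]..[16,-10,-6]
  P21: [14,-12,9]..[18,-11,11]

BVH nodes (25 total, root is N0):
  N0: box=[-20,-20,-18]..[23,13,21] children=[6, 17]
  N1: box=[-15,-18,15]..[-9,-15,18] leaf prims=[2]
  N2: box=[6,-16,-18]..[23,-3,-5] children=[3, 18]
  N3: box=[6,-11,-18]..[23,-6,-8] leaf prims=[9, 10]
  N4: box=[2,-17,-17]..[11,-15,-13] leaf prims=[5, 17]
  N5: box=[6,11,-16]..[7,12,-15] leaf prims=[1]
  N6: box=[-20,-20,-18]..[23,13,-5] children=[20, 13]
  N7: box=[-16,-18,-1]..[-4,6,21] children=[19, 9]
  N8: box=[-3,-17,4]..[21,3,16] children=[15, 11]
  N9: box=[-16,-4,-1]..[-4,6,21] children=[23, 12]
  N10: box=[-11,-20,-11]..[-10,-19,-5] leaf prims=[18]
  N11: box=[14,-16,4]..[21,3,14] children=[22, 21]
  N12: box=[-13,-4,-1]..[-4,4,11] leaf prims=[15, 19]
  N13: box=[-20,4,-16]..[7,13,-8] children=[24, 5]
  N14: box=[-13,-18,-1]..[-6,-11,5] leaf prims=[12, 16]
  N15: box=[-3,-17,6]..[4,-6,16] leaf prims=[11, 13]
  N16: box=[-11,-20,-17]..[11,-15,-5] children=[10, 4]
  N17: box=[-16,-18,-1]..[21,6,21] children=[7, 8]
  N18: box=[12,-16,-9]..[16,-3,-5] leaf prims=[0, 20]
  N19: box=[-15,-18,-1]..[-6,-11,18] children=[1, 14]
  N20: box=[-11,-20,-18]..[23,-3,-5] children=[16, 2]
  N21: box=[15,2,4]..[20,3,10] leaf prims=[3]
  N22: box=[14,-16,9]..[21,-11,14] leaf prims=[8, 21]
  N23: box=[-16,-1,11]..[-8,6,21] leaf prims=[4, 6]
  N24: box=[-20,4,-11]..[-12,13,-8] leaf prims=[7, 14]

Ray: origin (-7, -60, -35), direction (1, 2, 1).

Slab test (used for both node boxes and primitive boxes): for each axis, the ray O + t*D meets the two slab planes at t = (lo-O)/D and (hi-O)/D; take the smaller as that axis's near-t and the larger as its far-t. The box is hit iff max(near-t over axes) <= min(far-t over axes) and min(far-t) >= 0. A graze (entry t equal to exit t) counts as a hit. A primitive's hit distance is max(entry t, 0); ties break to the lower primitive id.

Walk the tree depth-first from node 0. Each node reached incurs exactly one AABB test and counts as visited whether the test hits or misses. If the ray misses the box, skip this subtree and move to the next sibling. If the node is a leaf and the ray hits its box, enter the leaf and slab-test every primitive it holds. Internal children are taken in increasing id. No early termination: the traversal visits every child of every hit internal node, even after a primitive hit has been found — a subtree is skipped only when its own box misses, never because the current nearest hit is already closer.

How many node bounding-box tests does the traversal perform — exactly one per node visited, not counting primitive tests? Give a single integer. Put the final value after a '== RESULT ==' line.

Trace the traversal:
N0 x:[-13,30] y:[20,73/2] z:[17,56] -> hit [20,30], descend [6, 17]
  N6 x:[-13,30] y:[20,73/2] z:[17,30] -> hit [20,30], descend [13, 20]
    N13 x:[-13,14] y:[32,73/2] z:[19,27] -> miss, prune
    N20 x:[-4,30] y:[20,57/2] z:[17,30] -> hit [20,57/2], descend [2, 16]
      N2 x:[13,30] y:[22,57/2] z:[17,30] -> hit [22,57/2], descend [3, 18]
        N3 x:[13,30] y:[49/2,27] z:[17,27] -> hit [49/2,27] leaf, test {P9@t=51/2, P10(miss)}
        N18 x:[19,23] y:[22,57/2] z:[26,30] -> miss, prune
      N16 x:[-4,18] y:[20,45/2] z:[18,30] -> miss, prune
  N17 x:[-9,28] y:[21,33] z:[34,56] -> miss, prune

Summary -> nodes [0, 6, 13, 20, 2, 3, 18, 16, 17]; box-tests=9; leaf-entries=1; first=P9

== RESULT ==
9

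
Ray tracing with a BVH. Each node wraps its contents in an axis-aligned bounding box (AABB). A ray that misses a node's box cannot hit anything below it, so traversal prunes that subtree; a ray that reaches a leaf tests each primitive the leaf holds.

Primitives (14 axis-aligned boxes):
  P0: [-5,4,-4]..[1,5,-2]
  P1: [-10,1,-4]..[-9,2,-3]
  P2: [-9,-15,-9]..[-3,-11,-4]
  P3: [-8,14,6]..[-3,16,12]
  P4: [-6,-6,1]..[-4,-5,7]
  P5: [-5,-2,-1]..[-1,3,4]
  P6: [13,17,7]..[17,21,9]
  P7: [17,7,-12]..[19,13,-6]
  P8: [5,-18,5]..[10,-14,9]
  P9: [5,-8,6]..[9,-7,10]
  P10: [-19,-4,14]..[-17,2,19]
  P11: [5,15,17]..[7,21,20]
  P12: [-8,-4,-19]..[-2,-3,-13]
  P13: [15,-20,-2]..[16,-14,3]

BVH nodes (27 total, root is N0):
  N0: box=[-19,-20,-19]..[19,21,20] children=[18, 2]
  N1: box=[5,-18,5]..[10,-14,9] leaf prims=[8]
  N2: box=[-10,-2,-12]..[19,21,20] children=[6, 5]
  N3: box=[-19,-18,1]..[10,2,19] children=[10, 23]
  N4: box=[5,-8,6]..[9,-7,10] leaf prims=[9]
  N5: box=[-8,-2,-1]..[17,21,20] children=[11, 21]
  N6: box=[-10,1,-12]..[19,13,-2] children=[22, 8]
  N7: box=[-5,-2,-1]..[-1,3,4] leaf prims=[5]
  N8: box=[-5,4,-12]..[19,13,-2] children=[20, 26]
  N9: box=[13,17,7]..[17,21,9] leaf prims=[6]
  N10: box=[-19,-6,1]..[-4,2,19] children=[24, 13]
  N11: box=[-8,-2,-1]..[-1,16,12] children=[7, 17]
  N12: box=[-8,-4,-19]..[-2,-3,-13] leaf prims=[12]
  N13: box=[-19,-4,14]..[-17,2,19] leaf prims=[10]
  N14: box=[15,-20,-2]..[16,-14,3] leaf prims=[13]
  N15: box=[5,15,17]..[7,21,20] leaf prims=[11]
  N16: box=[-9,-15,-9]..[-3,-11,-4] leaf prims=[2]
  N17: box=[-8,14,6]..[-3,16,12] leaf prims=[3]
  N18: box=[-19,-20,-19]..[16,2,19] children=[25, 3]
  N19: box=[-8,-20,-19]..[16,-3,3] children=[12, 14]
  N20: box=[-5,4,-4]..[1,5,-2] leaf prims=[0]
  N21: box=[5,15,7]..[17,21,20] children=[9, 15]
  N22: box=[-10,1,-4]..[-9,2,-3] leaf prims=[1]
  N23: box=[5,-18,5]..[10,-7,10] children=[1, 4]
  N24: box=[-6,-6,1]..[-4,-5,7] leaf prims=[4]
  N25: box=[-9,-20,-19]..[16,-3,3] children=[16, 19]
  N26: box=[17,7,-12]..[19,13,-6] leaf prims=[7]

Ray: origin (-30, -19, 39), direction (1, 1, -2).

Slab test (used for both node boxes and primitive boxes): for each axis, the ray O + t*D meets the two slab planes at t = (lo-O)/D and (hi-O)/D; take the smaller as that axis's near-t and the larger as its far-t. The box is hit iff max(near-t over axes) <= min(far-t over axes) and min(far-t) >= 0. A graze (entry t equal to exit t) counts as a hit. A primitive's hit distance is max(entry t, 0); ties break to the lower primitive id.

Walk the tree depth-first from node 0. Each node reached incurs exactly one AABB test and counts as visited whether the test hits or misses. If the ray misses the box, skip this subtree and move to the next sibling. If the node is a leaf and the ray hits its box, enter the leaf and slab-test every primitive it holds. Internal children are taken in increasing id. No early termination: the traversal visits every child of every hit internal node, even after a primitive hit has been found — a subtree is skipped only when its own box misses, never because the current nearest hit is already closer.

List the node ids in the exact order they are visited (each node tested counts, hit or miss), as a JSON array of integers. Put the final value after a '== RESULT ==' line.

Trace the traversal:
N0 x:[11,49] y:[-1,40] z:[19/2,29] -> hit [11,29], descend [2, 18]
  N2 x:[20,49] y:[17,40] z:[19/2,51/2] -> hit [20,51/2], descend [5, 6]
    N5 x:[22,47] y:[17,40] z:[19/2,20] -> miss, prune
    N6 x:[20,49] y:[20,32] z:[41/2,51/2] -> hit [41/2,51/2], descend [8, 22]
      N8 x:[25,49] y:[23,32] z:[41/2,51/2] -> hit [25,51/2], descend [20, 26]
        N20 x:[25,31] y:[23,24] z:[41/2,43/2] -> miss, prune
        N26 x:[47,49] y:[26,32] z:[45/2,51/2] -> miss, prune
      N22 x:[20,21] y:[20,21] z:[21,43/2] -> hit [21,21] leaf, test {P1@t=21}
  N18 x:[11,46] y:[-1,21] z:[10,29] -> hit [11,21], descend [3, 25]
    N3 x:[11,40] y:[1,21] z:[10,19] -> hit [11,19], descend [10, 23]
      N10 x:[11,26] y:[13,21] z:[10,19] -> hit [13,19], descend [13, 24]
        N13 x:[11,13] y:[15,21] z:[10,25/2] -> miss, prune
        N24 x:[24,26] y:[13,14] z:[16,19] -> miss, prune
      N23 x:[35,40] y:[1,12] z:[29/2,17] -> miss, prune
    N25 x:[21,46] y:[-1,16] z:[18,29] -> miss, prune

Visited [0, 2, 5, 6, 8, 20, 26, 22, 18, 3, 10, 13, 24, 23, 25]. Tests: 15 box, 1 leaf. Nearest: P1.

== RESULT ==
[0, 2, 5, 6, 8, 20, 26, 22, 18, 3, 10, 13, 24, 23, 25]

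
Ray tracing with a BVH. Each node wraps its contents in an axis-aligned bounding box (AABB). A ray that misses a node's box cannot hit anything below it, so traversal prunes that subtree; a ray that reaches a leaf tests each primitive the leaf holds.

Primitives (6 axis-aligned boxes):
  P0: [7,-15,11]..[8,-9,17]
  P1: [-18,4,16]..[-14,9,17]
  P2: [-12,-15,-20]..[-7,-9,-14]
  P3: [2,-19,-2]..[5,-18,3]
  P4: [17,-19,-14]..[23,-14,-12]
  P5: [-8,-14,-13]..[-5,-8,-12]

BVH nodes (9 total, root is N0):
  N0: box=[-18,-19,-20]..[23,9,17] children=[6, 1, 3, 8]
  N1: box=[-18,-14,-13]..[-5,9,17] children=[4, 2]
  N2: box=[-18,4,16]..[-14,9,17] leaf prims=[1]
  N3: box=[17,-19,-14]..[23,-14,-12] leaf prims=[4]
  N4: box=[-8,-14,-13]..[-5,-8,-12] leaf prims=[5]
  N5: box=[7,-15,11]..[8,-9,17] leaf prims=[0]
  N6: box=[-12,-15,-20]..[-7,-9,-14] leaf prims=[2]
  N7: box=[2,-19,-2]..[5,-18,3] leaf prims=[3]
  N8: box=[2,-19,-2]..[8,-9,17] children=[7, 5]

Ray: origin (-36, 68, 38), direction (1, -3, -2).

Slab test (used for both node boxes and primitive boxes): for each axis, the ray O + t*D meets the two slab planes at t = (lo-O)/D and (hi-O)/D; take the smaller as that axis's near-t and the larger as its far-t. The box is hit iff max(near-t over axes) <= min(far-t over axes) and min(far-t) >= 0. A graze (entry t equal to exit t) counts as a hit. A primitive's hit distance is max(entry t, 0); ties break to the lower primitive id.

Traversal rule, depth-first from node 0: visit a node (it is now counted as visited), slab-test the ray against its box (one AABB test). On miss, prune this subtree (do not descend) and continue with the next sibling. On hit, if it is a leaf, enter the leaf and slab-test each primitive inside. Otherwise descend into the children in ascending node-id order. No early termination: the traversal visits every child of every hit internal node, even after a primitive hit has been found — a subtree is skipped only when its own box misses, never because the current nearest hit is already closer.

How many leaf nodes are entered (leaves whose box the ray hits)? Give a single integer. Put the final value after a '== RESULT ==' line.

Traverse from the root:
N0 x:[18,59] y:[59/3,29] z:[21/2,29] -> hit [59/3,29], descend [1, 3, 6, 8]
  N1 x:[18,31] y:[59/3,82/3] z:[21/2,51/2] -> hit [59/3,51/2], descend [2, 4]
    N2 x:[18,22] y:[59/3,64/3] z:[21/2,11] -> miss, prune
    N4 x:[28,31] y:[76/3,82/3] z:[25,51/2] -> miss, prune
  N3 x:[53,59] y:[82/3,29] z:[25,26] -> miss, prune
  N6 x:[24,29] y:[77/3,83/3] z:[26,29] -> hit [26,83/3] leaf, test {P2@t=26}
  N8 x:[38,44] y:[77/3,29] z:[21/2,20] -> miss, prune

7 AABB tests over nodes [0, 1, 2, 4, 3, 6, 8]; 1 leaf entered; closest P2.

== RESULT ==
1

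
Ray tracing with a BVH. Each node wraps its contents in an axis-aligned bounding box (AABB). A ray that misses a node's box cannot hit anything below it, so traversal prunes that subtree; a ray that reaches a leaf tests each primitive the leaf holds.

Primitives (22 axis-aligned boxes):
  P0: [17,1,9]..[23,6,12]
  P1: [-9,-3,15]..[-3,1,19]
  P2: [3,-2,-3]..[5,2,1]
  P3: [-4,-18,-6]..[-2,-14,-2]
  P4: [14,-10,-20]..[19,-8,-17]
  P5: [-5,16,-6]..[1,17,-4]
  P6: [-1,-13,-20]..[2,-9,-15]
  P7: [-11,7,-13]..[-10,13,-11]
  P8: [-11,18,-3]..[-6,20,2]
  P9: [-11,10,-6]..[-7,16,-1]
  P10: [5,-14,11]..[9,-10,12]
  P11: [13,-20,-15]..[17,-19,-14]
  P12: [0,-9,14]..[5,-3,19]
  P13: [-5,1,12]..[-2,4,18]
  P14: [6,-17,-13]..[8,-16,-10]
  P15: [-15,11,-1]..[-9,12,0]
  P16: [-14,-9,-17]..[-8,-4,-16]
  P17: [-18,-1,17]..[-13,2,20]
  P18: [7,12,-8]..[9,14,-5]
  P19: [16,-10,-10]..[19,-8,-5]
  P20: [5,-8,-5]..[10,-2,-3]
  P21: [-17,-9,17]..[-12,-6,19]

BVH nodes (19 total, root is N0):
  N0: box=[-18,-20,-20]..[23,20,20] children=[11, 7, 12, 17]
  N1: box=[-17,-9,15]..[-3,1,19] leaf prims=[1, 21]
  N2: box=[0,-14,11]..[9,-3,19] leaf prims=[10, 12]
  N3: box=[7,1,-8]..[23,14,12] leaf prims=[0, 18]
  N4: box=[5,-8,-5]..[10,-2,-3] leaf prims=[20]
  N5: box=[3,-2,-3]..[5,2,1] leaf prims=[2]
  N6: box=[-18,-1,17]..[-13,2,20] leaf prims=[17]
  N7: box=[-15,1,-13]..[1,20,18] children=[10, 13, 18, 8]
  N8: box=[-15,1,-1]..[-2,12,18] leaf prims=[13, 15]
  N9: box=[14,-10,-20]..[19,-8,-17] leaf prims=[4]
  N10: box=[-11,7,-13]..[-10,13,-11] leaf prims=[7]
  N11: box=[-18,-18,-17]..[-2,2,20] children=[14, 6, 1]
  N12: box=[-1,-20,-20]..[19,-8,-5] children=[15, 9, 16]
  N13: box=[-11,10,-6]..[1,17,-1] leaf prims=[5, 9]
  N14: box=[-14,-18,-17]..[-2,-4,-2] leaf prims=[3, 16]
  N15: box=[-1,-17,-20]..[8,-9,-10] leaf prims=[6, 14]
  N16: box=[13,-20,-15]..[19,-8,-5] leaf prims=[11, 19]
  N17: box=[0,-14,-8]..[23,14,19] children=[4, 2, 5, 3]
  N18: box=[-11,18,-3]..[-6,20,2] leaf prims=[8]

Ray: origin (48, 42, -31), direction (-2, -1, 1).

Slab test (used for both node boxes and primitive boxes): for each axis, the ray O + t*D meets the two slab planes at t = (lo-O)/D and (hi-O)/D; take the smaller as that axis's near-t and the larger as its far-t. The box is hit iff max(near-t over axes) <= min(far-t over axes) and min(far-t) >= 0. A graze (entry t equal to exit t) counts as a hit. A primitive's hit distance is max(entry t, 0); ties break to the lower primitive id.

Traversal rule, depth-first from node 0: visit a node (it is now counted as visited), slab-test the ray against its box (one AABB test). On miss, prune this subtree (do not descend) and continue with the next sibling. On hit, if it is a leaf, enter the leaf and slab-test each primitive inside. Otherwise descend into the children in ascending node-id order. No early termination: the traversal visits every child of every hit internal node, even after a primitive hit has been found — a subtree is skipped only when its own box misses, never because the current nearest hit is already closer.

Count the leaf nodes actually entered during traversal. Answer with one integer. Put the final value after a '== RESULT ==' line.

Walk:
N0 x:[25/2,33] y:[22,62] z:[11,51] -> hit [22,33], descend [7, 11, 12, 17]
  N7 x:[47/2,63/2] y:[22,41] z:[18,49] -> hit [47/2,63/2], descend [8, 10, 13, 18]
    N8 x:[25,63/2] y:[30,41] z:[30,49] -> hit [30,63/2] leaf, test {P13(miss), P15@t=30}
    N10 x:[29,59/2] y:[29,35] z:[18,20] -> miss, prune
    N13 x:[47/2,59/2] y:[25,32] z:[25,30] -> hit [25,59/2] leaf, test {P5@t=25, P9@t=55/2}
    N18 x:[27,59/2] y:[22,24] z:[28,33] -> miss, prune
  N11 x:[25,33] y:[40,60] z:[14,51] -> miss, prune
  N12 x:[29/2,49/2] y:[50,62] z:[11,26] -> miss, prune
  N17 x:[25/2,24] y:[28,56] z:[23,50] -> miss, prune

Visited [0, 7, 8, 10, 13, 18, 11, 12, 17]. Tests: 9 box, 2 leaf. Nearest: P5.

== RESULT ==
2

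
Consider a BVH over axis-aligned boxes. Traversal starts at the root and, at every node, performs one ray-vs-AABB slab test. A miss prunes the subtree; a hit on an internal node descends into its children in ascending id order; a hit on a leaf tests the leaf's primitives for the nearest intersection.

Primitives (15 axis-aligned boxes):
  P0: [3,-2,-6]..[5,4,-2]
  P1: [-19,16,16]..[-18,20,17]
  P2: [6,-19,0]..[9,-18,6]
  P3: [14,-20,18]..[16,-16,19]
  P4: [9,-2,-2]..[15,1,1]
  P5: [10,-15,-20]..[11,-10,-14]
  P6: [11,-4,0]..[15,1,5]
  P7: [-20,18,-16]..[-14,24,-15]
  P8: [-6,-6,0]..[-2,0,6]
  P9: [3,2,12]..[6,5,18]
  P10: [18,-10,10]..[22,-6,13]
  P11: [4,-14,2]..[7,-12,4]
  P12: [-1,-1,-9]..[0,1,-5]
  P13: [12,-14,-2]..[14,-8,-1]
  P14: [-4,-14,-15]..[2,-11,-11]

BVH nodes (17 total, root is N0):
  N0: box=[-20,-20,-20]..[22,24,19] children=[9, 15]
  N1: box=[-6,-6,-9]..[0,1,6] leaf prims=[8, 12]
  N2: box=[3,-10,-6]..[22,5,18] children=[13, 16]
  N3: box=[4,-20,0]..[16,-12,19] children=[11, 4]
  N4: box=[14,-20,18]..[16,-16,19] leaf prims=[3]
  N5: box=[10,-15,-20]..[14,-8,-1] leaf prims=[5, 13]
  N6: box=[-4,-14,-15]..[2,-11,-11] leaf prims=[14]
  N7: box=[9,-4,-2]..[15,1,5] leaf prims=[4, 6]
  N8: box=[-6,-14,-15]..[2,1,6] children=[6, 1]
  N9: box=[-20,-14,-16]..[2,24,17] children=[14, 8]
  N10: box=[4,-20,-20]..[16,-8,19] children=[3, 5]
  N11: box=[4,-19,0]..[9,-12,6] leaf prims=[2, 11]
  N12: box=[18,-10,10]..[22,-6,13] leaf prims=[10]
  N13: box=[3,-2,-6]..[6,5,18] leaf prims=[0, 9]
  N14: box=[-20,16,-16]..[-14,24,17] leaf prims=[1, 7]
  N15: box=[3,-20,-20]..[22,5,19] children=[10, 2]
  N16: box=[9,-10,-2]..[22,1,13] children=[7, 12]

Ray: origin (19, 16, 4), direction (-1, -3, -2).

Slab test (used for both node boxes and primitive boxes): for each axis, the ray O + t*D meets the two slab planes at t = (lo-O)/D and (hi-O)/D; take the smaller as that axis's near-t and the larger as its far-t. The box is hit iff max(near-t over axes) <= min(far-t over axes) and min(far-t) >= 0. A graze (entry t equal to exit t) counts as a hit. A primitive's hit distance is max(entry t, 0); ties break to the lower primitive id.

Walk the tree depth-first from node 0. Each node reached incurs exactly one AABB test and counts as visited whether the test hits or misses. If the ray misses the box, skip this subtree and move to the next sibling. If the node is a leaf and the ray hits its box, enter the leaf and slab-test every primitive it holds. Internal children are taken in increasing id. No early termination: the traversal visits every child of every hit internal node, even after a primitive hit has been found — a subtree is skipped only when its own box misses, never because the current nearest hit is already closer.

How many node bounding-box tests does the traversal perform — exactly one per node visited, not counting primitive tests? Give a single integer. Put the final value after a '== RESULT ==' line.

Trace the traversal:
N0 x:[-3,39] y:[-8/3,12] z:[-15/2,12] -> hit [-8/3,12], descend [9, 15]
  N9 x:[17,39] y:[-8/3,10] z:[-13/2,10] -> miss, prune
  N15 x:[-3,16] y:[11/3,12] z:[-15/2,12] -> hit [11/3,12], descend [2, 10]
    N2 x:[-3,16] y:[11/3,26/3] z:[-7,5] -> hit [11/3,5], descend [13, 16]
      N13 x:[13,16] y:[11/3,6] z:[-7,5] -> miss, prune
      N16 x:[-3,10] y:[5,26/3] z:[-9/2,3] -> miss, prune
    N10 x:[3,15] y:[8,12] z:[-15/2,12] -> hit [8,12], descend [3, 5]
      N3 x:[3,15] y:[28/3,12] z:[-15/2,2] -> miss, prune
      N5 x:[5,9] y:[8,31/3] z:[5/2,12] -> hit [8,9] leaf, test {P5@t=9, P13(miss)}

Summary -> nodes [0, 9, 15, 2, 13, 16, 10, 3, 5]; box-tests=9; leaf-entries=1; first=P5

== RESULT ==
9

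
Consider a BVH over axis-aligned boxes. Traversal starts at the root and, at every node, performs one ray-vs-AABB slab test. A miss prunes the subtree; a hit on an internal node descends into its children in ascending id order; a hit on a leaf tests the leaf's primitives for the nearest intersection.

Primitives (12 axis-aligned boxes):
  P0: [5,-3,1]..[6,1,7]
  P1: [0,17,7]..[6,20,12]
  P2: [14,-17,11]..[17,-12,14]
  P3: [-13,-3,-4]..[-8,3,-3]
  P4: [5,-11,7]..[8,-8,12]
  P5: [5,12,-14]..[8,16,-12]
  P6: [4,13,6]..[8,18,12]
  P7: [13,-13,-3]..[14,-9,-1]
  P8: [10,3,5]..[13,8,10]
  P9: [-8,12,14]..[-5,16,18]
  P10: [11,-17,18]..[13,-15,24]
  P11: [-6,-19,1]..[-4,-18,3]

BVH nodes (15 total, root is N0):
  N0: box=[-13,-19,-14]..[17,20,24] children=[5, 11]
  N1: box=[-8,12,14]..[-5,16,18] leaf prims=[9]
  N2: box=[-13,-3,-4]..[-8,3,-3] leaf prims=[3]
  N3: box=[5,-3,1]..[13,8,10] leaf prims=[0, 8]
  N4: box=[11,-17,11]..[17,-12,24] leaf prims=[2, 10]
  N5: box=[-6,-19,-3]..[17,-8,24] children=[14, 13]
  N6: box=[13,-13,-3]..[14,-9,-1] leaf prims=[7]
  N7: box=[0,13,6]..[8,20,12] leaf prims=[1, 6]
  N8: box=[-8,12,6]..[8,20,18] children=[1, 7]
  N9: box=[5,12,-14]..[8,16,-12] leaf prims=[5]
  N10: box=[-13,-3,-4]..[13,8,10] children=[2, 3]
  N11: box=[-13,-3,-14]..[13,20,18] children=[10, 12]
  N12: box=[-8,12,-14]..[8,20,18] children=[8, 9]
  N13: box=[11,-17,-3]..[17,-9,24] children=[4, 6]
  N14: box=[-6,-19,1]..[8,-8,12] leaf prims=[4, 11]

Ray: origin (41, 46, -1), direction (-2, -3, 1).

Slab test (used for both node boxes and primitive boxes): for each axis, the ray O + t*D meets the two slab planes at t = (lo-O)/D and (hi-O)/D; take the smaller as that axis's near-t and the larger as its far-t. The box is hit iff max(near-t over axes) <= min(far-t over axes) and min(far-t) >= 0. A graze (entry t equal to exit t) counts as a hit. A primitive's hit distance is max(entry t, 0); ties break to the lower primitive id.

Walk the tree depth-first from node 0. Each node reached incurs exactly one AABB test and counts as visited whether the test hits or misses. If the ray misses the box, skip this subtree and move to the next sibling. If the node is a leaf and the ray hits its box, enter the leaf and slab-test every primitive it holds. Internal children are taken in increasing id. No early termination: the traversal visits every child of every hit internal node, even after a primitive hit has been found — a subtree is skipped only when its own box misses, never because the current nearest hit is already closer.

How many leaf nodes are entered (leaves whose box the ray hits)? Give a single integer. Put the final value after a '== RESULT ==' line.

Trace the traversal:
N0 x:[12,27] y:[26/3,65/3] z:[-13,25] -> hit [12,65/3], descend [5, 11]
  N5 x:[12,47/2] y:[18,65/3] z:[-2,25] -> hit [18,65/3], descend [13, 14]
    N13 x:[12,15] y:[55/3,21] z:[-2,25] -> miss, prune
    N14 x:[33/2,47/2] y:[18,65/3] z:[2,13] -> miss, prune
  N11 x:[14,27] y:[26/3,49/3] z:[-13,19] -> hit [14,49/3], descend [10, 12]
    N10 x:[14,27] y:[38/3,49/3] z:[-3,11] -> miss, prune
    N12 x:[33/2,49/2] y:[26/3,34/3] z:[-13,19] -> miss, prune

order=[0, 5, 13, 14, 11, 10, 12]  |boxes|=7  |leaves|=0  hit=miss

== RESULT ==
0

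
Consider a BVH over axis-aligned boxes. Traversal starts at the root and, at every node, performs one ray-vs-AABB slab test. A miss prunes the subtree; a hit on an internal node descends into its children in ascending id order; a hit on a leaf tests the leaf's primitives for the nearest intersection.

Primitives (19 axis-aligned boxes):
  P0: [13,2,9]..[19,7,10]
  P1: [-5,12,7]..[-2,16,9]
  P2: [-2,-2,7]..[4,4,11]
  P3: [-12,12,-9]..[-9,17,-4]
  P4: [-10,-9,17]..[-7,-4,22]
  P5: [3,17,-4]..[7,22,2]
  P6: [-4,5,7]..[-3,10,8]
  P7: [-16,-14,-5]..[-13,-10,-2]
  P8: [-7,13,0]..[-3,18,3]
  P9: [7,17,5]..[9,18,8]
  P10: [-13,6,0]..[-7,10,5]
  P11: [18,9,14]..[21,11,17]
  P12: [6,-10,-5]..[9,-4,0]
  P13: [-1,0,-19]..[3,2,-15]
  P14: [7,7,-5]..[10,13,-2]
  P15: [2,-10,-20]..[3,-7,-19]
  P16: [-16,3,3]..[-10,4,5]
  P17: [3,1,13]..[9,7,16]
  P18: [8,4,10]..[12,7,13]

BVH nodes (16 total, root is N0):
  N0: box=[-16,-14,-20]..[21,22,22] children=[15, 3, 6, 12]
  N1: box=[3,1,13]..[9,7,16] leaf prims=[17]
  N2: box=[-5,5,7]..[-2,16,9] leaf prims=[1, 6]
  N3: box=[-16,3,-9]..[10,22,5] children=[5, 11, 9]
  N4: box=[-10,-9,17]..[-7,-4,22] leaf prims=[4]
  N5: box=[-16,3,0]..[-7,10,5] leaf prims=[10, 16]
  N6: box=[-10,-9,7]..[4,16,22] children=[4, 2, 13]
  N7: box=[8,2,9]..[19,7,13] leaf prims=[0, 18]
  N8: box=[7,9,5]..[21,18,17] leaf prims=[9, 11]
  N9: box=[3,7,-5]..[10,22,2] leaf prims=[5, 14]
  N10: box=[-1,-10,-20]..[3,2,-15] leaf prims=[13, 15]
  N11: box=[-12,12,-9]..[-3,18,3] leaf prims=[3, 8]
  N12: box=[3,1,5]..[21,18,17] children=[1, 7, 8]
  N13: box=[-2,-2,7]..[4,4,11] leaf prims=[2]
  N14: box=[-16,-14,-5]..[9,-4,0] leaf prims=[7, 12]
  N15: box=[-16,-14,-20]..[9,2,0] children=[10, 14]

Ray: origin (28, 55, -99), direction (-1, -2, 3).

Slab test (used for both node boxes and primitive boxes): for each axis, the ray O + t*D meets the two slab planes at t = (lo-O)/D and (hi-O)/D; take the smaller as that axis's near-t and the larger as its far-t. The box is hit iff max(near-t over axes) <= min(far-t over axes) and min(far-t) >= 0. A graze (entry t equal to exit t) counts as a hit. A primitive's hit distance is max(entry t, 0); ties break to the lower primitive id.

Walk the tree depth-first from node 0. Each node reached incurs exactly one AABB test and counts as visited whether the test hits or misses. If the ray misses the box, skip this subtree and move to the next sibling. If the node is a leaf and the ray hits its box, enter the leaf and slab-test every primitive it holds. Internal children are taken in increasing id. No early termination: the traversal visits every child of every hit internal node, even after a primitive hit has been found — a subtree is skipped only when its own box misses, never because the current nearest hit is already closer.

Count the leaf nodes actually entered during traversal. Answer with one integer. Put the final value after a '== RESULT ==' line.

Traverse from the root:
N0 x:[7,44] y:[33/2,69/2] z:[79/3,121/3] -> hit [79/3,69/2], descend [3, 6, 12, 15]
  N3 x:[18,44] y:[33/2,26] z:[30,104/3] -> miss, prune
  N6 x:[24,38] y:[39/2,32] z:[106/3,121/3] -> miss, prune
  N12 x:[7,25] y:[37/2,27] z:[104/3,116/3] -> miss, prune
  N15 x:[19,44] y:[53/2,69/2] z:[79/3,33] -> hit [53/2,33], descend [10, 14]
    N10 x:[25,29] y:[53/2,65/2] z:[79/3,28] -> hit [53/2,28] leaf, test {P13@t=80/3, P15(miss)}
    N14 x:[19,44] y:[59/2,69/2] z:[94/3,33] -> hit [94/3,33] leaf, test {P7(miss), P12(miss)}

7 AABB tests over nodes [0, 3, 6, 12, 15, 10, 14]; 2 leaves entered; closest P13.

== RESULT ==
2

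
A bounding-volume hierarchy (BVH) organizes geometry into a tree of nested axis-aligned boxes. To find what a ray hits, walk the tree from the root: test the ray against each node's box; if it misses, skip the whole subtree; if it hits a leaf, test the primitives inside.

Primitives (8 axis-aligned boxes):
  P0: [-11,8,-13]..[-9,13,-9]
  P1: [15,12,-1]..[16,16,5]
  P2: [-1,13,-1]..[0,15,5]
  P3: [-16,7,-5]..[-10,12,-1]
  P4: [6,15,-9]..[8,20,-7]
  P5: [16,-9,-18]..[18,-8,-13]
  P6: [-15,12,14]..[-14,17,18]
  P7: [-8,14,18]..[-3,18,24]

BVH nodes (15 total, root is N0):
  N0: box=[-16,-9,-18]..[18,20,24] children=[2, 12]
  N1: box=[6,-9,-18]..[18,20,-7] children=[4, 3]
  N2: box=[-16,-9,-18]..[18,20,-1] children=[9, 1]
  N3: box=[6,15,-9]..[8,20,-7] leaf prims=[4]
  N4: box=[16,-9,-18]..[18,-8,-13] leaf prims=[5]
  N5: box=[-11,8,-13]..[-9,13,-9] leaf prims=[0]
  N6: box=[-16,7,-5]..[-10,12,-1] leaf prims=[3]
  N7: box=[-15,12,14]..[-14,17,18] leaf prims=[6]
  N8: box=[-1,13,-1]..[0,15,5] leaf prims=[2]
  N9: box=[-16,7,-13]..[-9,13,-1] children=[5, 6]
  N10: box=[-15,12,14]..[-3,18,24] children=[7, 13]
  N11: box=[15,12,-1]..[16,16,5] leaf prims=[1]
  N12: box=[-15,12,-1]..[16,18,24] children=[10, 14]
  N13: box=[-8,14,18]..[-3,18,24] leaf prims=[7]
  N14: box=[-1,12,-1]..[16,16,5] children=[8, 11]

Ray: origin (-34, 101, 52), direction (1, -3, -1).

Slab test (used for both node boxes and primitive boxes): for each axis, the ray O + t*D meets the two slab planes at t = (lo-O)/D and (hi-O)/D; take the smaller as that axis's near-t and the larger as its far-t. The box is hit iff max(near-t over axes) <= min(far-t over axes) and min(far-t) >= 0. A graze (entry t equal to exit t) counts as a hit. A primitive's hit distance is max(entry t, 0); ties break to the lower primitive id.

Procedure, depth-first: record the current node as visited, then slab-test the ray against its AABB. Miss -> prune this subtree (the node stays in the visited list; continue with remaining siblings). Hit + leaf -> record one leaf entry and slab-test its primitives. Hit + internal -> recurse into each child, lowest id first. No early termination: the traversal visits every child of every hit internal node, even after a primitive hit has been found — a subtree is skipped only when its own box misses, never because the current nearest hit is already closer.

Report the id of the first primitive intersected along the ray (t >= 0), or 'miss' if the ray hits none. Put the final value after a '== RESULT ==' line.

Traverse from the root:
N0 x:[18,52] y:[27,110/3] z:[28,70] -> hit [28,110/3], descend [2, 12]
  N2 x:[18,52] y:[27,110/3] z:[53,70] -> miss, prune
  N12 x:[19,50] y:[83/3,89/3] z:[28,53] -> hit [28,89/3], descend [10, 14]
    N10 x:[19,31] y:[83/3,89/3] z:[28,38] -> hit [28,89/3], descend [7, 13]
      N7 x:[19,20] y:[28,89/3] z:[34,38] -> miss, prune
      N13 x:[26,31] y:[83/3,29] z:[28,34] -> hit [28,29] leaf, test {P7@t=28}
    N14 x:[33,50] y:[85/3,89/3] z:[47,53] -> miss, prune

order=[0, 2, 12, 10, 7, 13, 14]  |boxes|=7  |leaves|=1  hit=P7

== RESULT ==
7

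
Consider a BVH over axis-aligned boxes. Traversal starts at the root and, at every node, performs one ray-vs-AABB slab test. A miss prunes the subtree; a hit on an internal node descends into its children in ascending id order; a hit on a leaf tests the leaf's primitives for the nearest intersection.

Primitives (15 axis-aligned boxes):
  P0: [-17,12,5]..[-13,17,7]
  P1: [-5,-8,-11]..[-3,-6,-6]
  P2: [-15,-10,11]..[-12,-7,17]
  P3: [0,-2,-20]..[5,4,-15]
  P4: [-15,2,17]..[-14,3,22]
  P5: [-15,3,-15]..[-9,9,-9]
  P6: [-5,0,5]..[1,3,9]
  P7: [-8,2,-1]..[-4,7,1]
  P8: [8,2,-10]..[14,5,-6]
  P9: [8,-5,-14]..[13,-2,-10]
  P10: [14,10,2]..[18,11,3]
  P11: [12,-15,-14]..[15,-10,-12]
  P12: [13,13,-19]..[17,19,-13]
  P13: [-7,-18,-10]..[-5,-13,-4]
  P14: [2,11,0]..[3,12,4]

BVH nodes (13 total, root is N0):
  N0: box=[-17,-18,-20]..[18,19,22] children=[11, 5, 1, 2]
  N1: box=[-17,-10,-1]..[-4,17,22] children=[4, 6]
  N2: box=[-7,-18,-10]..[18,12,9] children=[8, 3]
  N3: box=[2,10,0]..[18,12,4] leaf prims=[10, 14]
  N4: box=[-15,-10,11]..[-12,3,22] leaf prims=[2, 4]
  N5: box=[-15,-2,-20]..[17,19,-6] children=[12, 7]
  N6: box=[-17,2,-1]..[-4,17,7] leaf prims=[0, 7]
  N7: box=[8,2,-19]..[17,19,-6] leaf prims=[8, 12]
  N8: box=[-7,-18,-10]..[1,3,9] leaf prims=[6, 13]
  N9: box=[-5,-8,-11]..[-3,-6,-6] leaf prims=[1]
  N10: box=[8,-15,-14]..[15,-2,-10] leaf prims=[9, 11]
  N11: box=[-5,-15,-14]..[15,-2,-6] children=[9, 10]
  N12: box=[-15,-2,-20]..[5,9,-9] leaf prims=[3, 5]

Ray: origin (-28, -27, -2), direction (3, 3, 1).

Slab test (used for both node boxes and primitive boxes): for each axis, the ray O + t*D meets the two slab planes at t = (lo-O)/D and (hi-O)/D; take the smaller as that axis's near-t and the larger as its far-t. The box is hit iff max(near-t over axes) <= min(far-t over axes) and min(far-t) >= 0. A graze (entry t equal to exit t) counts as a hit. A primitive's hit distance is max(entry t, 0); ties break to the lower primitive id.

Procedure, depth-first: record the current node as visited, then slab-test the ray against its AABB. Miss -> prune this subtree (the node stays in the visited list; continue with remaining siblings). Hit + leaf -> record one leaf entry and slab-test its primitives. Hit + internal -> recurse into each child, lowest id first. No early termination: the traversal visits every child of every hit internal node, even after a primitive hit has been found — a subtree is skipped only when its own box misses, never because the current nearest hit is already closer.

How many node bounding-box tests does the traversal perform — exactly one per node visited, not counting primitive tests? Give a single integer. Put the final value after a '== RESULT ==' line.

Traverse from the root:
N0 x:[11/3,46/3] y:[3,46/3] z:[-18,24] -> hit [11/3,46/3], descend [1, 2, 5, 11]
  N1 x:[11/3,8] y:[17/3,44/3] z:[1,24] -> hit [17/3,8], descend [4, 6]
    N4 x:[13/3,16/3] y:[17/3,10] z:[13,24] -> miss, prune
    N6 x:[11/3,8] y:[29/3,44/3] z:[1,9] -> miss, prune
  N2 x:[7,46/3] y:[3,13] z:[-8,11] -> hit [7,11], descend [3, 8]
    N3 x:[10,46/3] y:[37/3,13] z:[2,6] -> miss, prune
    N8 x:[7,29/3] y:[3,10] z:[-8,11] -> hit [7,29/3] leaf, test {P6@t=9, P13(miss)}
  N5 x:[13/3,15] y:[25/3,46/3] z:[-18,-4] -> miss, prune
  N11 x:[23/3,43/3] y:[4,25/3] z:[-12,-4] -> miss, prune

Summary -> nodes [0, 1, 4, 6, 2, 3, 8, 5, 11]; box-tests=9; leaf-entries=1; first=P6

== RESULT ==
9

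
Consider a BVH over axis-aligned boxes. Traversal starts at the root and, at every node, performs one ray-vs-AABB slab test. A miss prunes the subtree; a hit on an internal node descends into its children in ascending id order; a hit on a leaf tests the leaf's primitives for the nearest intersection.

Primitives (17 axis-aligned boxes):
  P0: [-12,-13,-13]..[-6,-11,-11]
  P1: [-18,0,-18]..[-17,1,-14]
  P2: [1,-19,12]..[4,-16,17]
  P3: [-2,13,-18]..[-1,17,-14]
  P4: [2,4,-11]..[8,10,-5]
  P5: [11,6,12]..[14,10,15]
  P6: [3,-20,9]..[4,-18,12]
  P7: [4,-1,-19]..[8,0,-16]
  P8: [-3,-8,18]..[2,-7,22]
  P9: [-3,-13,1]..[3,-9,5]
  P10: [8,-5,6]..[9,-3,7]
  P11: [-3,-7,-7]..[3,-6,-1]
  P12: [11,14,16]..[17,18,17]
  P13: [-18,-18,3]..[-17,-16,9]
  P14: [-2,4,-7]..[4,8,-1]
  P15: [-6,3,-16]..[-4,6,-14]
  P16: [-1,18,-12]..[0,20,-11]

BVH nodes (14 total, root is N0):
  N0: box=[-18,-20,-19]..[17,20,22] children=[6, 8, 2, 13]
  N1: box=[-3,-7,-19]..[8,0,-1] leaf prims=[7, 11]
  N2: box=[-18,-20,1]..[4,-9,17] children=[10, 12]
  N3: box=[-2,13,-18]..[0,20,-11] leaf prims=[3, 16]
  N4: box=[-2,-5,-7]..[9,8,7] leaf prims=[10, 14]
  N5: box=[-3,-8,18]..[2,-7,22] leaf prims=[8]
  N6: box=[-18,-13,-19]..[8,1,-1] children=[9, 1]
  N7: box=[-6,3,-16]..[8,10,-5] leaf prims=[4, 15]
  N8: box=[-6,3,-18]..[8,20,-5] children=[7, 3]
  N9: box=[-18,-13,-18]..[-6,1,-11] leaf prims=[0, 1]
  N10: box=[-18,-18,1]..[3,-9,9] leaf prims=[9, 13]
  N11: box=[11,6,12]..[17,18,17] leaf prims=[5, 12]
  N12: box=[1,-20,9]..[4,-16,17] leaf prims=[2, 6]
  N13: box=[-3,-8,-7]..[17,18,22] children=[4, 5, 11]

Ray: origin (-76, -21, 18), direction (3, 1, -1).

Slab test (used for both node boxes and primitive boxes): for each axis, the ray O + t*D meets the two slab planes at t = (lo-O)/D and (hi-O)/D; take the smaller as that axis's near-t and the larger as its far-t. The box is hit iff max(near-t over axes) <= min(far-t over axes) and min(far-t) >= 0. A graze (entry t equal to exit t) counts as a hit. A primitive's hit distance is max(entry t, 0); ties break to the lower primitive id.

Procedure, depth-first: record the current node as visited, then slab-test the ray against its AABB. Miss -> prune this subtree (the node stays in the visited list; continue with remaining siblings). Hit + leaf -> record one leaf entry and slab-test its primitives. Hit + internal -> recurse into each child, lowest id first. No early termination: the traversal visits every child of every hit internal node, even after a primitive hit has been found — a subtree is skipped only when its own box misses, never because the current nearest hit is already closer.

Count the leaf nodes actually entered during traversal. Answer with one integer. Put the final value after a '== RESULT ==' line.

Traverse from the root:
N0 x:[58/3,31] y:[1,41] z:[-4,37] -> hit [58/3,31], descend [2, 6, 8, 13]
  N2 x:[58/3,80/3] y:[1,12] z:[1,17] -> miss, prune
  N6 x:[58/3,28] y:[8,22] z:[19,37] -> hit [58/3,22], descend [1, 9]
    N1 x:[73/3,28] y:[14,21] z:[19,37] -> miss, prune
    N9 x:[58/3,70/3] y:[8,22] z:[29,36] -> miss, prune
  N8 x:[70/3,28] y:[24,41] z:[23,36] -> hit [24,28], descend [3, 7]
    N3 x:[74/3,76/3] y:[34,41] z:[29,36] -> miss, prune
    N7 x:[70/3,28] y:[24,31] z:[23,34] -> hit [24,28] leaf, test {P4@t=26, P15(miss)}
  N13 x:[73/3,31] y:[13,39] z:[-4,25] -> hit [73/3,25], descend [4, 5, 11]
    N4 x:[74/3,85/3] y:[16,29] z:[11,25] -> hit [74/3,25] leaf, test {P10(miss), P14@t=25}
    N5 x:[73/3,26] y:[13,14] z:[-4,0] -> miss, prune
    N11 x:[29,31] y:[27,39] z:[1,6] -> miss, prune

order=[0, 2, 6, 1, 9, 8, 3, 7, 13, 4, 5, 11]  |boxes|=12  |leaves|=2  hit=P14

== RESULT ==
2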